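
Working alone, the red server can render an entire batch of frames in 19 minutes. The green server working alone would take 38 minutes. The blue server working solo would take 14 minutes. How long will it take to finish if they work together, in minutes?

133/20 minutes

Combined rate: 1/19 + 1/38 + 1/14 = (14 + 7 + 19)/266 = 40/266 = 20/133 per minute.
Time = 1 ÷ (20/133) = 133/20 minutes.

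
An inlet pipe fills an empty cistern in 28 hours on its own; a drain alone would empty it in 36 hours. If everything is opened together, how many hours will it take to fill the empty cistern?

126 hours

Net rate = 1/28 − 1/36 = (9 − 7)/252 = 2/252 = 1/126 per hour.
Filling time = 1 ÷ (1/126) = 126 hours.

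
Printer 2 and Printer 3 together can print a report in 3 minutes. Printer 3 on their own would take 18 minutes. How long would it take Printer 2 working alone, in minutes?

18/5 minutes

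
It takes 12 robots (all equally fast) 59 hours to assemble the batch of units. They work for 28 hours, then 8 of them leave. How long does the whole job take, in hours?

One robot does 1/708 of the job per hour.
After 28 hours with 12 robots, 28/59 is done (31/59 left).
With 4 robots the rate is 4/708 = 1/177, so the rest takes 31/59 ÷ 1/177 = 93 hours.
Total = 28 + 93 = 121 hours.

121 hours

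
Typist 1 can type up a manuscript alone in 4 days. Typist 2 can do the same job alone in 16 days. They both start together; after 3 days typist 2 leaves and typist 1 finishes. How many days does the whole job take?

In the first 3 days the combined rate is 5/16, so 15/16 of the job is done, leaving 1/16.
After typist 2 leaves the rate is 1/4 per day; the remaining 1/16 takes 1/4 days.
Total = 3 + 1/4 = 13/4 days.

13/4 days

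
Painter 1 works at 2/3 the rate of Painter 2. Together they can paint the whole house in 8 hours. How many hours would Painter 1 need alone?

20 hours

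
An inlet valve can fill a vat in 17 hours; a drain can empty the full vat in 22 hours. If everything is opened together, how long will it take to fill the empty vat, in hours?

Net rate = 1/17 − 1/22 = (22 − 17)/374 = 5/374 per hour.
Filling time = 1 ÷ (5/374) = 374/5 hours.

374/5 hours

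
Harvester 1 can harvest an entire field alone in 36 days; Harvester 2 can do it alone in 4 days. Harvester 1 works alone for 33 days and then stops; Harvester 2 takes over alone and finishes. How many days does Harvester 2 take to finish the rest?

1/3 days

In 33 days Harvester 1 does 33/36 = 11/12 of the job, leaving 1/12.
Harvester 2 works at 1/4 per day, so finishing takes 1/12 ÷ 1/4 = 1/3 days.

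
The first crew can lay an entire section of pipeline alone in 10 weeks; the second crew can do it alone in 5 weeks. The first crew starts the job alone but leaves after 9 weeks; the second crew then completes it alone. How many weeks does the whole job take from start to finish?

19/2 weeks

In 9 weeks the first crew does 9/10 of the job, leaving 1/10.
The second crew works at 1/5 per week, so finishing takes 1/10 ÷ 1/5 = 1/2 weeks.
Total time = 9 + 1/2 = 19/2 weeks.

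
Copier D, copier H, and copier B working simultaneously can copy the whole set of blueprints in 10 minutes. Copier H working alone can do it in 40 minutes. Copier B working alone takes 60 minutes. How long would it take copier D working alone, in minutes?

120/7 minutes

Combined rate is 1/10 per minute.
Known contribution: 1/40 + 1/60 = (3 + 2)/120 = 5/120 = 1/24 per minute.
So copier D's rate is 1/10 − 1/24 = 7/120, meaning 120/7 minutes alone.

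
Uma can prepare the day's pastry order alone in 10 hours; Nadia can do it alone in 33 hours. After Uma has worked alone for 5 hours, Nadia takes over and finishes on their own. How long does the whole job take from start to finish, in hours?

43/2 hours

In 5 hours Uma does 5/10 = 1/2 of the job, leaving 1/2.
Nadia works at 1/33 per hour, so finishing takes 1/2 ÷ 1/33 = 33/2 hours.
Total time = 5 + 33/2 = 43/2 hours.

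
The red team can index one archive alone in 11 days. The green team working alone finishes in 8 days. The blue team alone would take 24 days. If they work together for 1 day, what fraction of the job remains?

49/66

Combined rate: 1/11 + 1/8 + 1/24 = (24 + 33 + 11)/264 = 68/264 = 17/66 per day.
In 1 day they complete 1·17/66 = 17/66 of the job.
So 49/66 remains.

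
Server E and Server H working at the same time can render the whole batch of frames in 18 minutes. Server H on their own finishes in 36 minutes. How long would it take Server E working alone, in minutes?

36 minutes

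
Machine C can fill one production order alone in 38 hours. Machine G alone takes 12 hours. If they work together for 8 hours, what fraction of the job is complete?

50/57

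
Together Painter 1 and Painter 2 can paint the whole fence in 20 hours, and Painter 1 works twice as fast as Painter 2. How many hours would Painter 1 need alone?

Let Painter 2's rate be r; then Painter 1's rate is 2r, so together (2 + 1)r = 3r = 1/20.
Thus r = 1/60 per hour.
Painter 2 alone: 60 hours; Painter 1 alone: 30 hours.

30 hours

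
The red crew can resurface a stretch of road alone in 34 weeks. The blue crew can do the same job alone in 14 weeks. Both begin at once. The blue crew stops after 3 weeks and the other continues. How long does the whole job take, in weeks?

In the first 3 weeks the combined rate is 12/119, so 36/119 of the job is done, leaving 83/119.
After the blue crew leaves the rate is 1/34 per week; the remaining 83/119 takes 166/7 weeks.
Total = 3 + 166/7 = 187/7 weeks.

187/7 weeks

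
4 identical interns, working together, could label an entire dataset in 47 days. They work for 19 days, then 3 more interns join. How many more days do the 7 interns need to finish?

16 days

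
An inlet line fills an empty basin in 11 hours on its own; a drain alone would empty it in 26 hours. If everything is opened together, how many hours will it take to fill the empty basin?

Net rate = 1/11 − 1/26 = (26 − 11)/286 = 15/286 per hour.
Filling time = 1 ÷ (15/286) = 286/15 hours.

286/15 hours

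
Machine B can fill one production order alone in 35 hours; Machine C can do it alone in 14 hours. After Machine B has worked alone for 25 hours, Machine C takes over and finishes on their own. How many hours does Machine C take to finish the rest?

In 25 hours Machine B does 25/35 = 5/7 of the job, leaving 2/7.
Machine C works at 1/14 per hour, so finishing takes 2/7 ÷ 1/14 = 4 hours.

4 hours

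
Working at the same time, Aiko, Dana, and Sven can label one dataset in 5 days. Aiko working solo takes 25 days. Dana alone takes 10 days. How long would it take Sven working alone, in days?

50/3 days

Combined rate is 1/5 per day.
Known contribution: 1/25 + 1/10 = (2 + 5)/50 = 7/50 per day.
So Sven's rate is 1/5 − 7/50 = 3/50, meaning 50/3 days alone.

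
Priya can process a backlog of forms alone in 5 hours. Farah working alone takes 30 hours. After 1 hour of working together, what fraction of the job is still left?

Combined rate: 1/5 + 1/30 = (6 + 1)/30 = 7/30 per hour.
In 1 hour they complete 1·7/30 = 7/30 of the job.
So 23/30 remains.

23/30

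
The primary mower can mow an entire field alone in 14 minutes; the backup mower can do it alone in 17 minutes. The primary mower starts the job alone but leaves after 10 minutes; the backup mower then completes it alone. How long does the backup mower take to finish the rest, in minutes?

34/7 minutes

In 10 minutes the primary mower does 10/14 = 5/7 of the job, leaving 2/7.
The backup mower works at 1/17 per minute, so finishing takes 2/7 ÷ 1/17 = 34/7 minutes.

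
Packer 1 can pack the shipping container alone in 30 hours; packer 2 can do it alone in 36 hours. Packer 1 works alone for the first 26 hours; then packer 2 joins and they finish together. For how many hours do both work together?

In 26 hours packer 1 does 26/30 = 13/15 of the job, leaving 2/15.
Packer 1 and packer 2 together work at 11/180 per hour, so finishing takes 2/15 ÷ 11/180 = 24/11 hours.

24/11 hours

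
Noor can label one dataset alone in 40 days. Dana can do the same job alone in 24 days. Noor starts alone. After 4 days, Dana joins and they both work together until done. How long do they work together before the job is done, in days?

27/2 days

In the first 4 days Noor alone does 4/40 = 1/10 of the job, leaving 9/10.
Once everyone is working, combined rate: 1/40 + 1/24 = (3 + 5)/120 = 8/120 = 1/15 per day.
Remaining 9/10 at 1/15 per day takes 27/2 days.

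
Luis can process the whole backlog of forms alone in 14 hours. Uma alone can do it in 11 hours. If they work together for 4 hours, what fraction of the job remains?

27/77

Combined rate: 1/14 + 1/11 = (11 + 14)/154 = 25/154 per hour.
In 4 hours they complete 4·25/154 = 50/77 of the job.
So 27/77 remains.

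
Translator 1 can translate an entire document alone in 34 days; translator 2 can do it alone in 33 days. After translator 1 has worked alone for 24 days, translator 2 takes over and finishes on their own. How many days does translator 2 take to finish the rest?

In 24 days translator 1 does 24/34 = 12/17 of the job, leaving 5/17.
Translator 2 works at 1/33 per day, so finishing takes 5/17 ÷ 1/33 = 165/17 days.

165/17 days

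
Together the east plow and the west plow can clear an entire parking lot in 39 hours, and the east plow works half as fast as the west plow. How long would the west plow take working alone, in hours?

117/2 hours

Let the west plow's rate be r; then the east plow's rate is (1/2)r, so together (1/2 + 1)r = (3/2)r = 1/39.
Thus r = 2/117 per hour.
The west plow alone: 117/2 hours; the east plow alone: 117 hours.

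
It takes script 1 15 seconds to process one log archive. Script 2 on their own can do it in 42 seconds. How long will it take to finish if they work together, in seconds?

Combined rate: 1/15 + 1/42 = (14 + 5)/210 = 19/210 per second.
Time = 1 ÷ (19/210) = 210/19 seconds.

210/19 seconds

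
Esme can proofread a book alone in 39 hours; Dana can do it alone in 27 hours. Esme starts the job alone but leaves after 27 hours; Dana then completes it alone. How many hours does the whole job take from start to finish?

In 27 hours Esme does 27/39 = 9/13 of the job, leaving 4/13.
Dana works at 1/27 per hour, so finishing takes 4/13 ÷ 1/27 = 108/13 hours.
Total time = 27 + 108/13 = 459/13 hours.

459/13 hours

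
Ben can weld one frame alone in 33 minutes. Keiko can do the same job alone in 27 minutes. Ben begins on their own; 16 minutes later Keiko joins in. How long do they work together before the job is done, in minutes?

In the first 16 minutes Ben alone does 16/33 of the job, leaving 17/33.
Once everyone is working, combined rate: 1/33 + 1/27 = (9 + 11)/297 = 20/297 per minute.
Remaining 17/33 at 20/297 per minute takes 153/20 minutes.

153/20 minutes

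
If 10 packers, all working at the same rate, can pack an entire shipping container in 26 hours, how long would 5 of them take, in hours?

Total work is 10·26 = 260 packer-hours.
With 5 packers: 260/5 = 52 hours.

52 hours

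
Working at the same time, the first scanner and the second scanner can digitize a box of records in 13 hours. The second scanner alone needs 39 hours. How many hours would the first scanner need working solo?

39/2 hours

Combined rate is 1/13 per hour.
Known contribution: 1/39 per hour.
So the first scanner's rate is 1/13 − 1/39 = 2/39, meaning 39/2 hours alone.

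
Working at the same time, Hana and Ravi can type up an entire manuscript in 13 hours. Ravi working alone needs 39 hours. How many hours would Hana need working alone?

Combined rate is 1/13 per hour.
Known contribution: 1/39 per hour.
So Hana's rate is 1/13 − 1/39 = 2/39, meaning 39/2 hours alone.

39/2 hours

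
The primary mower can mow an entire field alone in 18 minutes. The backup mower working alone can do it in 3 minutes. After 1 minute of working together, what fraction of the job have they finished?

7/18

Combined rate: 1/18 + 1/3 = (1 + 6)/18 = 7/18 per minute.
In 1 minute they complete 1·7/18 = 7/18 of the job.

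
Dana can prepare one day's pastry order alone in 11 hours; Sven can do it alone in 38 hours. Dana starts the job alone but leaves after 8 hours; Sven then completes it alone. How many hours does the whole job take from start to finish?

202/11 hours

In 8 hours Dana does 8/11 of the job, leaving 3/11.
Sven works at 1/38 per hour, so finishing takes 3/11 ÷ 1/38 = 114/11 hours.
Total time = 8 + 114/11 = 202/11 hours.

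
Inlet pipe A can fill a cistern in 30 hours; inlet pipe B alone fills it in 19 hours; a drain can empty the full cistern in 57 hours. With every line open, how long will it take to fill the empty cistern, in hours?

Net rate = 1/30 + 1/19 − 1/57 = (19 + 30 − 10)/570 = 39/570 = 13/190 per hour.
Filling time = 1 ÷ (13/190) = 190/13 hours.

190/13 hours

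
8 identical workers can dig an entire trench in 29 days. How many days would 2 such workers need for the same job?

116 days

Total work is 8·29 = 232 worker-days.
With 2 workers: 232/2 = 116 days.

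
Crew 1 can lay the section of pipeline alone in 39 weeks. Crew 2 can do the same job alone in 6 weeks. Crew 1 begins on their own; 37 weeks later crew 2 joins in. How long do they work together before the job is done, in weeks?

4/15 weeks

In the first 37 weeks crew 1 alone does 37/39 of the job, leaving 2/39.
Once everyone is working, combined rate: 1/39 + 1/6 = (2 + 13)/78 = 15/78 = 5/26 per week.
Remaining 2/39 at 5/26 per week takes 4/15 weeks.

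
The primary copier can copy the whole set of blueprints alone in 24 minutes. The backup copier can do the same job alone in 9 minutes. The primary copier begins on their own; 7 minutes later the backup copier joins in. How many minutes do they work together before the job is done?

51/11 minutes

In the first 7 minutes the primary copier alone does 7/24 of the job, leaving 17/24.
Once everyone is working, combined rate: 1/24 + 1/9 = (3 + 8)/72 = 11/72 per minute.
Remaining 17/24 at 11/72 per minute takes 51/11 minutes.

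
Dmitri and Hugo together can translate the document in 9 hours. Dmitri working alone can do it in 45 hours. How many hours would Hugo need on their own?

Combined rate is 1/9 per hour.
Known contribution: 1/45 per hour.
So Hugo's rate is 1/9 − 1/45 = 4/45, meaning 45/4 hours alone.

45/4 hours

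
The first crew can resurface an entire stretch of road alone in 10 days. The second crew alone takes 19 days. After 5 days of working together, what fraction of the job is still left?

9/38

Combined rate: 1/10 + 1/19 = (19 + 10)/190 = 29/190 per day.
In 5 days they complete 5·29/190 = 29/38 of the job.
So 9/38 remains.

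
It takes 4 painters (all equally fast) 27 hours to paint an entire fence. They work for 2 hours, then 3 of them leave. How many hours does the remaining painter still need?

100 hours

One painter does 1/108 of the job per hour.
After 2 hours with 4 painters, 2/27 is done (25/27 left).
With 1 painter the rate is 1/108, so the rest takes 25/27 ÷ 1/108 = 100 hours.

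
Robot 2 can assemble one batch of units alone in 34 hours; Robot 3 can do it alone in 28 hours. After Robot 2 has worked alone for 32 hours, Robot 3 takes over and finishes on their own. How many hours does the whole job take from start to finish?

In 32 hours Robot 2 does 32/34 = 16/17 of the job, leaving 1/17.
Robot 3 works at 1/28 per hour, so finishing takes 1/17 ÷ 1/28 = 28/17 hours.
Total time = 32 + 28/17 = 572/17 hours.

572/17 hours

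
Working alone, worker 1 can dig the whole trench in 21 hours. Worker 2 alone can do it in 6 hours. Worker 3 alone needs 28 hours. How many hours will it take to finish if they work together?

4 hours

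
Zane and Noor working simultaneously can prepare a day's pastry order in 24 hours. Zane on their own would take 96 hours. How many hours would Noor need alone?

32 hours

Combined rate is 1/24 per hour.
Known contribution: 1/96 per hour.
So Noor's rate is 1/24 − 1/96 = 1/32, meaning 32 hours alone.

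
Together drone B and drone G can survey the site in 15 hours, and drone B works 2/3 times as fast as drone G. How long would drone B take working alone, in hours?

75/2 hours

Let drone G's rate be r; then drone B's rate is (2/3)r, so together (2/3 + 1)r = (5/3)r = 1/15.
Thus r = 1/25 per hour.
Drone G alone: 25 hours; drone B alone: 75/2 hours.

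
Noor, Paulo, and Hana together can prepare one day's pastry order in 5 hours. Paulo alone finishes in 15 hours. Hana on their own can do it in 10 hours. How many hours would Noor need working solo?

Combined rate is 1/5 per hour.
Known contribution: 1/15 + 1/10 = (2 + 3)/30 = 5/30 = 1/6 per hour.
So Noor's rate is 1/5 − 1/6 = 1/30, meaning 30 hours alone.

30 hours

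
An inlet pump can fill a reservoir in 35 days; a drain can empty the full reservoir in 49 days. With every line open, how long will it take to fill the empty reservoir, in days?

245/2 days

Net rate = 1/35 − 1/49 = (7 − 5)/245 = 2/245 per day.
Filling time = 1 ÷ (2/245) = 245/2 days.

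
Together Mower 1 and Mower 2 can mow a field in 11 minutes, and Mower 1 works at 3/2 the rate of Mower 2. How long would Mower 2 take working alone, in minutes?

Let Mower 2's rate be r; then Mower 1's rate is (3/2)r, so together (3/2 + 1)r = (5/2)r = 1/11.
Thus r = 2/55 per minute.
Mower 2 alone: 55/2 minutes; Mower 1 alone: 55/3 minutes.

55/2 minutes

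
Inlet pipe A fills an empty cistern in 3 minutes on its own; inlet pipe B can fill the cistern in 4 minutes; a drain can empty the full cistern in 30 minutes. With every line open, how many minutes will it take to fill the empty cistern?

20/11 minutes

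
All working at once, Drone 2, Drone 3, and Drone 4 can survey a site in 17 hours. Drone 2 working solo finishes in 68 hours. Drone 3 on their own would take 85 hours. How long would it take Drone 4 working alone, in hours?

340/11 hours

Combined rate is 1/17 per hour.
Known contribution: 1/68 + 1/85 = (5 + 4)/340 = 9/340 per hour.
So Drone 4's rate is 1/17 − 9/340 = 11/340, meaning 340/11 hours alone.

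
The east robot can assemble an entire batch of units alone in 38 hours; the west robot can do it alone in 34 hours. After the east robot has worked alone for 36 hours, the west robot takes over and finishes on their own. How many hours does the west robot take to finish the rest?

34/19 hours

In 36 hours the east robot does 36/38 = 18/19 of the job, leaving 1/19.
The west robot works at 1/34 per hour, so finishing takes 1/19 ÷ 1/34 = 34/19 hours.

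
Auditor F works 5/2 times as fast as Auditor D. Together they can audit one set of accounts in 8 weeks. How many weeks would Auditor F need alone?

Let Auditor D's rate be r; then Auditor F's rate is (5/2)r, so together (5/2 + 1)r = (7/2)r = 1/8.
Thus r = 1/28 per week.
Auditor D alone: 28 weeks; Auditor F alone: 56/5 weeks.

56/5 weeks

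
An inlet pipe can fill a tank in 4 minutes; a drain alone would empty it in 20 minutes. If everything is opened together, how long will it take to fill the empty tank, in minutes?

Net rate = 1/4 − 1/20 = (5 − 1)/20 = 4/20 = 1/5 per minute.
Filling time = 1 ÷ (1/5) = 5 minutes.

5 minutes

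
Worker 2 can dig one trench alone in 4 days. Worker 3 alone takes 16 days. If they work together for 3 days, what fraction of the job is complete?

Combined rate: 1/4 + 1/16 = (4 + 1)/16 = 5/16 per day.
In 3 days they complete 3·5/16 = 15/16 of the job.

15/16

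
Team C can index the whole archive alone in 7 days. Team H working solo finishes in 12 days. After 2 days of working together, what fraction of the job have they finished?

19/42

Combined rate: 1/7 + 1/12 = (12 + 7)/84 = 19/84 per day.
In 2 days they complete 2·19/84 = 19/42 of the job.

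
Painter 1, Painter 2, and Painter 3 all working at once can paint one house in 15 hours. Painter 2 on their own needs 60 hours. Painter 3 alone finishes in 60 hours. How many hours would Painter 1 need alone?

30 hours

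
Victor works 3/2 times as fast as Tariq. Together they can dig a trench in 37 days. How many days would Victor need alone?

185/3 days

Let Tariq's rate be r; then Victor's rate is (3/2)r, so together (3/2 + 1)r = (5/2)r = 1/37.
Thus r = 2/185 per day.
Tariq alone: 185/2 days; Victor alone: 185/3 days.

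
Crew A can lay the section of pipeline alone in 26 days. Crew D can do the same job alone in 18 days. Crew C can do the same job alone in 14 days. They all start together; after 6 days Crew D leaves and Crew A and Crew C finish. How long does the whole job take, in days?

91/15 days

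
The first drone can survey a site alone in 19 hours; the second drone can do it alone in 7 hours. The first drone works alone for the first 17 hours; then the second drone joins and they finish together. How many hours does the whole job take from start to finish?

228/13 hours

In 17 hours the first drone does 17/19 of the job, leaving 2/19.
The first drone and the second drone together work at 26/133 per hour, so finishing takes 2/19 ÷ 26/133 = 7/13 hours.
Total time = 17 + 7/13 = 228/13 hours.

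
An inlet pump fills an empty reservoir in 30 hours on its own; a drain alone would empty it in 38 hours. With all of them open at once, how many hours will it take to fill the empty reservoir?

Net rate = 1/30 − 1/38 = (19 − 15)/570 = 4/570 = 2/285 per hour.
Filling time = 1 ÷ (2/285) = 285/2 hours.

285/2 hours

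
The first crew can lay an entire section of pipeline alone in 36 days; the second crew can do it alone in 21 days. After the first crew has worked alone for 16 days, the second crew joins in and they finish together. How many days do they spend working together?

In 16 days the first crew does 16/36 = 4/9 of the job, leaving 5/9.
The first crew and the second crew together work at 19/252 per day, so finishing takes 5/9 ÷ 19/252 = 140/19 days.

140/19 days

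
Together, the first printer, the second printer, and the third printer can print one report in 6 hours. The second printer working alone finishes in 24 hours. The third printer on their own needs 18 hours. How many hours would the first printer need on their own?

Combined rate is 1/6 per hour.
Known contribution: 1/24 + 1/18 = (3 + 4)/72 = 7/72 per hour.
So the first printer's rate is 1/6 − 7/72 = 5/72, meaning 72/5 hours alone.

72/5 hours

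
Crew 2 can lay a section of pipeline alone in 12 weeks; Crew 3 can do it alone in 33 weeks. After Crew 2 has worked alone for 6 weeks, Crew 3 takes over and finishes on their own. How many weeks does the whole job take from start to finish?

45/2 weeks

In 6 weeks Crew 2 does 6/12 = 1/2 of the job, leaving 1/2.
Crew 3 works at 1/33 per week, so finishing takes 1/2 ÷ 1/33 = 33/2 weeks.
Total time = 6 + 33/2 = 45/2 weeks.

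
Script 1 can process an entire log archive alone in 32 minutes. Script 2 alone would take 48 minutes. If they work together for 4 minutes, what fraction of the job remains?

Combined rate: 1/32 + 1/48 = (3 + 2)/96 = 5/96 per minute.
In 4 minutes they complete 4·5/96 = 5/24 of the job.
So 19/24 remains.

19/24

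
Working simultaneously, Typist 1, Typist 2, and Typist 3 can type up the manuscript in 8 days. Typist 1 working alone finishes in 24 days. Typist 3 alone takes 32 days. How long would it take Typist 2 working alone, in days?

96/5 days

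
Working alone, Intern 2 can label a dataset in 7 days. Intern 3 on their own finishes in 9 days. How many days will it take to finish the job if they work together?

63/16 days

Combined rate: 1/7 + 1/9 = (9 + 7)/63 = 16/63 per day.
Time = 1 ÷ (16/63) = 63/16 days.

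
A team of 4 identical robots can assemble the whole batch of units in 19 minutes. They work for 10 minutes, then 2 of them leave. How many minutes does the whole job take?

One robot does 1/76 of the job per minute.
After 10 minutes with 4 robots, 10/19 is done (9/19 left).
With 2 robots the rate is 2/76 = 1/38, so the rest takes 9/19 ÷ 1/38 = 18 minutes.
Total = 10 + 18 = 28 minutes.

28 minutes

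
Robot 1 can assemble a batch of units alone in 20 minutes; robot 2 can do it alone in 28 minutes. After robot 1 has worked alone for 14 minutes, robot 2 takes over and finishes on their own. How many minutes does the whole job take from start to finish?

112/5 minutes

In 14 minutes robot 1 does 14/20 = 7/10 of the job, leaving 3/10.
Robot 2 works at 1/28 per minute, so finishing takes 3/10 ÷ 1/28 = 42/5 minutes.
Total time = 14 + 42/5 = 112/5 minutes.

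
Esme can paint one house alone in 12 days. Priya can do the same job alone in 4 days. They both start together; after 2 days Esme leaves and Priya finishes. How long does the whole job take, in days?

In the first 2 days the combined rate is 1/3, so 2/3 of the job is done, leaving 1/3.
After Esme leaves the rate is 1/4 per day; the remaining 1/3 takes 4/3 days.
Total = 2 + 4/3 = 10/3 days.

10/3 days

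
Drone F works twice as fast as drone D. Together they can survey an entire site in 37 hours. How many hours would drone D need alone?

111 hours

Let drone D's rate be r; then drone F's rate is 2r, so together (2 + 1)r = 3r = 1/37.
Thus r = 1/111 per hour.
Drone D alone: 111 hours; drone F alone: 111/2 hours.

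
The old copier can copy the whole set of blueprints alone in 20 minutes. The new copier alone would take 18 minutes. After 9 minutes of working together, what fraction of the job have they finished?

19/20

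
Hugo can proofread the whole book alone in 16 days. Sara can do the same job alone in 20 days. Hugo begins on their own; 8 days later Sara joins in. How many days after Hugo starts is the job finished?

In the first 8 days Hugo alone does 8/16 = 1/2 of the job, leaving 1/2.
Once everyone is working, combined rate: 1/16 + 1/20 = (5 + 4)/80 = 9/80 per day.
Remaining 1/2 at 9/80 per day takes 40/9 days.
Total from the start = 8 + 40/9 = 112/9 days.

112/9 days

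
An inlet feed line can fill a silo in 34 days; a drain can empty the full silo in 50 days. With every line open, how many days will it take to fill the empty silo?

Net rate = 1/34 − 1/50 = (25 − 17)/850 = 8/850 = 4/425 per day.
Filling time = 1 ÷ (4/425) = 425/4 days.

425/4 days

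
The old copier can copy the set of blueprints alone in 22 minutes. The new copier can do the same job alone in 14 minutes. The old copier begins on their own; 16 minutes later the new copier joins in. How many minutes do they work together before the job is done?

In the first 16 minutes the old copier alone does 16/22 = 8/11 of the job, leaving 3/11.
Once everyone is working, combined rate: 1/22 + 1/14 = (7 + 11)/154 = 18/154 = 9/77 per minute.
Remaining 3/11 at 9/77 per minute takes 7/3 minutes.

7/3 minutes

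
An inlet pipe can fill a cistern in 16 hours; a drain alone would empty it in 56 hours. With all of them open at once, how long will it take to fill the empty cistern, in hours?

112/5 hours

Net rate = 1/16 − 1/56 = (7 − 2)/112 = 5/112 per hour.
Filling time = 1 ÷ (5/112) = 112/5 hours.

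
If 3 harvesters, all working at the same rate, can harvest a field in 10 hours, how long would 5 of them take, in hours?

Total work is 3·10 = 30 harvester-hours.
With 5 harvesters: 30/5 = 6 hours.

6 hours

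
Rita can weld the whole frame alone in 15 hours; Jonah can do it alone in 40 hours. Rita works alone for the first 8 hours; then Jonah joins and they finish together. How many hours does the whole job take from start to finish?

In 8 hours Rita does 8/15 of the job, leaving 7/15.
Rita and Jonah together work at 11/120 per hour, so finishing takes 7/15 ÷ 11/120 = 56/11 hours.
Total time = 8 + 56/11 = 144/11 hours.

144/11 hours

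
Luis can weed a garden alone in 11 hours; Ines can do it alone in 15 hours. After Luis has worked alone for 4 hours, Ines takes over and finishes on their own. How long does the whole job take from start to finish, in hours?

In 4 hours Luis does 4/11 of the job, leaving 7/11.
Ines works at 1/15 per hour, so finishing takes 7/11 ÷ 1/15 = 105/11 hours.
Total time = 4 + 105/11 = 149/11 hours.

149/11 hours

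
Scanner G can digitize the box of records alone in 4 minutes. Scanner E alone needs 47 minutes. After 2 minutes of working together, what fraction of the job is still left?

Combined rate: 1/4 + 1/47 = (47 + 4)/188 = 51/188 per minute.
In 2 minutes they complete 2·51/188 = 51/94 of the job.
So 43/94 remains.

43/94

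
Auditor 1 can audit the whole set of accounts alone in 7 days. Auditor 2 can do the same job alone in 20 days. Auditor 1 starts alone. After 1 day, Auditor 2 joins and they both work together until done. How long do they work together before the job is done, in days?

In the first 1 day Auditor 1 alone does 1/7 of the job, leaving 6/7.
Once everyone is working, combined rate: 1/7 + 1/20 = (20 + 7)/140 = 27/140 per day.
Remaining 6/7 at 27/140 per day takes 40/9 days.

40/9 days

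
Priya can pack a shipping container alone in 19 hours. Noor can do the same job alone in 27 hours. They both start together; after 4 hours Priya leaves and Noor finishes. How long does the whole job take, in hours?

405/19 hours

In the first 4 hours the combined rate is 46/513, so 184/513 of the job is done, leaving 329/513.
After Priya leaves the rate is 1/27 per hour; the remaining 329/513 takes 329/19 hours.
Total = 4 + 329/19 = 405/19 hours.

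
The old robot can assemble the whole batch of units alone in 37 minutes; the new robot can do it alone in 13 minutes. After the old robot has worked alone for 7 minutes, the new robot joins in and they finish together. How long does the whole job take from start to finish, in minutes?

In 7 minutes the old robot does 7/37 of the job, leaving 30/37.
The old robot and the new robot together work at 50/481 per minute, so finishing takes 30/37 ÷ 50/481 = 39/5 minutes.
Total time = 7 + 39/5 = 74/5 minutes.

74/5 minutes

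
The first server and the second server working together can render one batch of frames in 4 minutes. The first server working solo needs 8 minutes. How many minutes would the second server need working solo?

8 minutes

Combined rate is 1/4 per minute.
Known contribution: 1/8 per minute.
So the second server's rate is 1/4 − 1/8 = 1/8, meaning 8 minutes alone.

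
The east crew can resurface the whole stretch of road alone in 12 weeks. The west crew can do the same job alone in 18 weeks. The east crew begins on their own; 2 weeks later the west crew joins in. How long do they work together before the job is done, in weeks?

6 weeks

In the first 2 weeks the east crew alone does 2/12 = 1/6 of the job, leaving 5/6.
Once everyone is working, combined rate: 1/12 + 1/18 = (3 + 2)/36 = 5/36 per week.
Remaining 5/6 at 5/36 per week takes 6 weeks.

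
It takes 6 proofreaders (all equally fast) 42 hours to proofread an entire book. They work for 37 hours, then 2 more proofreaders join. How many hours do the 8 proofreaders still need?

15/4 hours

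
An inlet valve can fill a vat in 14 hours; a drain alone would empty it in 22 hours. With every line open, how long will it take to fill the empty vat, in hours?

Net rate = 1/14 − 1/22 = (11 − 7)/154 = 4/154 = 2/77 per hour.
Filling time = 1 ÷ (2/77) = 77/2 hours.

77/2 hours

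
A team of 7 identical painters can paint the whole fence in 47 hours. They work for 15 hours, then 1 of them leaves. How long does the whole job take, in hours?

157/3 hours

One painter does 1/329 of the job per hour.
After 15 hours with 7 painters, 15/47 is done (32/47 left).
With 6 painters the rate is 6/329, so the rest takes 32/47 ÷ 6/329 = 112/3 hours.
Total = 15 + 112/3 = 157/3 hours.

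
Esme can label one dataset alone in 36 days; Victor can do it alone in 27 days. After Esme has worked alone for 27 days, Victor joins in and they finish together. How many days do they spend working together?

In 27 days Esme does 27/36 = 3/4 of the job, leaving 1/4.
Esme and Victor together work at 7/108 per day, so finishing takes 1/4 ÷ 7/108 = 27/7 days.

27/7 days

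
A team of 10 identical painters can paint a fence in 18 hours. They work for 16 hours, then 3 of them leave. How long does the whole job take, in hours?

132/7 hours

One painter does 1/180 of the job per hour.
After 16 hours with 10 painters, 8/9 is done (1/9 left).
With 7 painters the rate is 7/180, so the rest takes 1/9 ÷ 7/180 = 20/7 hours.
Total = 16 + 20/7 = 132/7 hours.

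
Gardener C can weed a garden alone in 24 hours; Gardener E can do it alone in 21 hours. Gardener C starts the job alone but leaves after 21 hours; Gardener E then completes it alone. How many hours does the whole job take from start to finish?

189/8 hours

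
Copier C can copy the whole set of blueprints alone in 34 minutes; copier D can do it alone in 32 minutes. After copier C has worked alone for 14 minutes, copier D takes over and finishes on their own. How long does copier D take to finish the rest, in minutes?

In 14 minutes copier C does 14/34 = 7/17 of the job, leaving 10/17.
Copier D works at 1/32 per minute, so finishing takes 10/17 ÷ 1/32 = 320/17 minutes.

320/17 minutes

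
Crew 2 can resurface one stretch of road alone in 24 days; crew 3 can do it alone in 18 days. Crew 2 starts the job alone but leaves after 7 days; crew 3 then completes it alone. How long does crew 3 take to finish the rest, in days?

51/4 days

In 7 days crew 2 does 7/24 of the job, leaving 17/24.
Crew 3 works at 1/18 per day, so finishing takes 17/24 ÷ 1/18 = 51/4 days.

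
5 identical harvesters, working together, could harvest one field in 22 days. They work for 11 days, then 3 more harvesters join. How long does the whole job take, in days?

143/8 days

One harvester does 1/110 of the job per day.
After 11 days with 5 harvesters, 1/2 is done (1/2 left).
With 8 harvesters the rate is 8/110 = 4/55, so the rest takes 1/2 ÷ 4/55 = 55/8 days.
Total = 11 + 55/8 = 143/8 days.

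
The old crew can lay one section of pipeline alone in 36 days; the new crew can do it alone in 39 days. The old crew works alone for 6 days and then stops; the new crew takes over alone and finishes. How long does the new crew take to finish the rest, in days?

65/2 days

In 6 days the old crew does 6/36 = 1/6 of the job, leaving 5/6.
The new crew works at 1/39 per day, so finishing takes 5/6 ÷ 1/39 = 65/2 days.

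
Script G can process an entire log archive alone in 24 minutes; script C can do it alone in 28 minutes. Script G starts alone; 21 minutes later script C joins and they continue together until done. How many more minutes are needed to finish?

21/13 minutes

In 21 minutes script G does 21/24 = 7/8 of the job, leaving 1/8.
Script G and script C together work at 13/168 per minute, so finishing takes 1/8 ÷ 13/168 = 21/13 minutes.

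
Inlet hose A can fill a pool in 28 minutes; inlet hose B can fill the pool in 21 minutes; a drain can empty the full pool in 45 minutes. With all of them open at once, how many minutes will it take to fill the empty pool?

180/11 minutes

Net rate = 1/28 + 1/21 − 1/45 = (45 + 60 − 28)/1260 = 77/1260 = 11/180 per minute.
Filling time = 1 ÷ (11/180) = 180/11 minutes.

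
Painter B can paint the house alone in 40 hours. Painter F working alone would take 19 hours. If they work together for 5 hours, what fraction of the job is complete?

Combined rate: 1/40 + 1/19 = (19 + 40)/760 = 59/760 per hour.
In 5 hours they complete 5·59/760 = 59/152 of the job.

59/152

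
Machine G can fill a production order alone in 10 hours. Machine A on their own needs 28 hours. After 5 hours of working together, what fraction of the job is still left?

9/28

Combined rate: 1/10 + 1/28 = (14 + 5)/140 = 19/140 per hour.
In 5 hours they complete 5·19/140 = 19/28 of the job.
So 9/28 remains.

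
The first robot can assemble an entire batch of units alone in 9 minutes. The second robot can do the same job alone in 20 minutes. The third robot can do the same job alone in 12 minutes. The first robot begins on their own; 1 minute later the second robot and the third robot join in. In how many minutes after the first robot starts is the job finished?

51/11 minutes

In the first 1 minute the first robot alone does 1/9 of the job, leaving 8/9.
Once everyone is working, combined rate: 1/9 + 1/20 + 1/12 = (20 + 9 + 15)/180 = 44/180 = 11/45 per minute.
Remaining 8/9 at 11/45 per minute takes 40/11 minutes.
Total from the start = 1 + 40/11 = 51/11 minutes.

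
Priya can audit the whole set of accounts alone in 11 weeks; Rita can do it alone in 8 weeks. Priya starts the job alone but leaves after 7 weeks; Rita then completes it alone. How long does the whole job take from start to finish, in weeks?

109/11 weeks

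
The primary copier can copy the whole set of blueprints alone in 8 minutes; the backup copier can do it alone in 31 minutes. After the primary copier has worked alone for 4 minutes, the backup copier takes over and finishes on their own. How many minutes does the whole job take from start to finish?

39/2 minutes

In 4 minutes the primary copier does 4/8 = 1/2 of the job, leaving 1/2.
The backup copier works at 1/31 per minute, so finishing takes 1/2 ÷ 1/31 = 31/2 minutes.
Total time = 4 + 31/2 = 39/2 minutes.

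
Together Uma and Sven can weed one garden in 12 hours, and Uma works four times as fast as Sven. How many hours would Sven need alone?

60 hours

Let Sven's rate be r; then Uma's rate is 4r, so together (4 + 1)r = 5r = 1/12.
Thus r = 1/60 per hour.
Sven alone: 60 hours; Uma alone: 15 hours.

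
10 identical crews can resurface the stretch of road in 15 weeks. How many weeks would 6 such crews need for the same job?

25 weeks

Total work is 10·15 = 150 crew-weeks.
With 6 crews: 150/6 = 25 weeks.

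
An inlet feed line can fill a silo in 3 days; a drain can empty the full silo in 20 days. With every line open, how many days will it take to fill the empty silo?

60/17 days

Net rate = 1/3 − 1/20 = (20 − 3)/60 = 17/60 per day.
Filling time = 1 ÷ (17/60) = 60/17 days.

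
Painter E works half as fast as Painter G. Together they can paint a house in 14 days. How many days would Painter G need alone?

21 days

Let Painter G's rate be r; then Painter E's rate is (1/2)r, so together (1/2 + 1)r = (3/2)r = 1/14.
Thus r = 1/21 per day.
Painter G alone: 21 days; Painter E alone: 42 days.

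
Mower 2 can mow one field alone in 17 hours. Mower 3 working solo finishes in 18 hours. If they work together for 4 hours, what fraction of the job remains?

83/153

Combined rate: 1/17 + 1/18 = (18 + 17)/306 = 35/306 per hour.
In 4 hours they complete 4·35/306 = 70/153 of the job.
So 83/153 remains.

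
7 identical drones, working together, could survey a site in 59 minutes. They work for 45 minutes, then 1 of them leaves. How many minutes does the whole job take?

184/3 minutes

One drone does 1/413 of the job per minute.
After 45 minutes with 7 drones, 45/59 is done (14/59 left).
With 6 drones the rate is 6/413, so the rest takes 14/59 ÷ 6/413 = 49/3 minutes.
Total = 45 + 49/3 = 184/3 minutes.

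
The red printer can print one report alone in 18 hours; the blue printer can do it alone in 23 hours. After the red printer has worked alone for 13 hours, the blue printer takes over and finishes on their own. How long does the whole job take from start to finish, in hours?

In 13 hours the red printer does 13/18 of the job, leaving 5/18.
The blue printer works at 1/23 per hour, so finishing takes 5/18 ÷ 1/23 = 115/18 hours.
Total time = 13 + 115/18 = 349/18 hours.

349/18 hours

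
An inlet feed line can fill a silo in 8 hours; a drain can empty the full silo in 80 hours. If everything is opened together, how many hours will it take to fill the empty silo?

Net rate = 1/8 − 1/80 = (10 − 1)/80 = 9/80 per hour.
Filling time = 1 ÷ (9/80) = 80/9 hours.

80/9 hours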